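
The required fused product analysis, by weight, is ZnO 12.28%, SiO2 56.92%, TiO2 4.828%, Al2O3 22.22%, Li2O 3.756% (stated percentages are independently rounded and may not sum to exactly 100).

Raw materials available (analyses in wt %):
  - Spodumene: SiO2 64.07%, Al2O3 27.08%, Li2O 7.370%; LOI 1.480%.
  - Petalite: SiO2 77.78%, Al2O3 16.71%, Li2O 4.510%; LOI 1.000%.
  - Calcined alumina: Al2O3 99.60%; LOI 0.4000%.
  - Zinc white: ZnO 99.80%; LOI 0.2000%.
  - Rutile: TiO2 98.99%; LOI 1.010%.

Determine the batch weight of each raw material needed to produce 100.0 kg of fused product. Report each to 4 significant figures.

Every computation carries exact precision through every step. Values along the way are shown with 4-significant-figure rounding in the printout; each reported result undergoes a single rounding — the derived quantities are computed from the batch weights for 100.0 kg of glass in full precision (the yield, five oxide percentages, totals, LOI, net glass mass), precisely as stated by the problem or answer text.
Target oxide masses per 100.0 kg fused product:
  ZnO: 12.28% × 100.0 = 12.28 kg
  SiO2: 56.92% × 100.0 = 56.92 kg
  TiO2: 4.828% × 100.0 = 4.828 kg
  Al2O3: 22.22% × 100.0 = 22.22 kg
  Li2O: 3.756% × 100.0 = 3.756 kg
Balance tally, oxide-wise, given the weights on record, per the basis as stated (every target is met by its sum inside rounding margins):
  ZnO: 12.30·0.9980 = 12.28 kg (target 12.28 kg)
  SiO2: 12.46·0.6407 + 62.91·0.7778 = 56.91 kg (target 56.92 kg)
  TiO2: 4.877·0.9899 = 4.828 kg (target 4.828 kg)
  Al2O3: 12.46·0.2708 + 62.91·0.1671 + 8.365·0.9960 = 22.22 kg (target 22.22 kg)
  Li2O: 12.46·0.07370 + 62.91·0.04510 = 3.756 kg (target 3.756 kg)
Glass-mass sanity pass: whole batch net of LOI = 99.99 kg (per-oxide target masses sum to 100.0 kg; with the basis standing at 100.0 kg — a pure rounding effect).
Whole-batch sum: Σ batch = 100.9 kg; LOI loss = Σ batch·LOI = 0.9208 kg; the yield ratio, glass ÷ batch: 99.09%.

Batch per 100.0 kg fused product:
  Spodumene: 12.46 kg
  Petalite: 62.91 kg
  Calcined alumina: 8.365 kg
  Zinc white: 12.30 kg
  Rutile: 4.877 kg
Total batch = 100.9 kg; LOI loss = 0.9208 kg; yield = 99.09%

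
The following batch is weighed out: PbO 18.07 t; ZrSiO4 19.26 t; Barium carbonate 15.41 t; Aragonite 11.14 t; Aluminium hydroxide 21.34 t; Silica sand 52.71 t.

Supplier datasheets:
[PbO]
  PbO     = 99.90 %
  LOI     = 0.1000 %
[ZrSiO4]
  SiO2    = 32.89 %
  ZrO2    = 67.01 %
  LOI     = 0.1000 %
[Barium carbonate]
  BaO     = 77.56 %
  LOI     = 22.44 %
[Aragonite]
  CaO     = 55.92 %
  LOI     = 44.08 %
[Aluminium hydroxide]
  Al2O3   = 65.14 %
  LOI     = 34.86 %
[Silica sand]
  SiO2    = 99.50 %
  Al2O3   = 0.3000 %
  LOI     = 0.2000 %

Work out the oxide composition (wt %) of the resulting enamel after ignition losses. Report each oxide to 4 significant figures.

Glass mass = 122.0 t (batch 137.9 − LOI 15.95).
Composition: CaO 5.107%, SiO2 48.19%, PbO 14.80%, Al2O3 11.53%, ZrO2 10.58%, BaO 9.798%

Every computation maintains full precision at every stage. The intermediate values are printed (rounded to 4 significant digits) as written; a single rounding finalizes every reported figure. All derived quantities, including yield, six oxide percentages, ignition loss, the totals, glass mass, are computed using the weight values on 122.0 t of glass in full precision, exactly as printed in question or answer.
Per-oxide mass from batch:
  CaO: 11.14·0.5592 = 6.229 t
  SiO2: 19.26·0.3289 + 52.71·0.9950 = 58.78 t
  PbO: 18.07·0.9990 = 18.05 t
  Al2O3: 21.34·0.6514 + 52.71·0.003000 = 14.06 t
  ZrO2: 19.26·0.6701 = 12.91 t
  BaO: 15.41·0.7756 = 11.95 t
LOI: 18.07·0.001000 + 19.26·0.001000 + 15.41·0.2244 + 11.14·0.4408 + 21.34·0.3486 + 52.71·0.002000 = 15.95 t
Glass mass = batch − LOI = 137.9 − 15.95 = 122.0 t (= Σ oxide masses)
each oxide over glass, ×100, is wt %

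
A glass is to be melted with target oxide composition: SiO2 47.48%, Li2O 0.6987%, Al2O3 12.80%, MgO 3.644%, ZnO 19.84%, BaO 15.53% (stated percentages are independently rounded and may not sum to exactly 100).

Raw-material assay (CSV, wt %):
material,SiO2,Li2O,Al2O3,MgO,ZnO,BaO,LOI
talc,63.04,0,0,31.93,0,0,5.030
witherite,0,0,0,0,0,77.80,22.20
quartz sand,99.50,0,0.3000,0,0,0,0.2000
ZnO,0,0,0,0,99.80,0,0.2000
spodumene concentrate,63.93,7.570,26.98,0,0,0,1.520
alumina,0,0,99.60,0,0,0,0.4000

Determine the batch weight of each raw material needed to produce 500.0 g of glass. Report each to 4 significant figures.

Batch per 500.0 g glass:
  talc: 57.06 g
  witherite: 99.81 g
  quartz sand: 172.8 g
  ZnO: 99.40 g
  spodumene concentrate: 46.15 g
  alumina: 51.24 g
Total batch = 526.5 g; LOI loss = 26.48 g; yield = 94.97%

Full float precision is kept throughout; in-progress results are displayed rounded to four significant figures — exactly one rounding lands on each reported value; derived quantities are computed at full float precision (six oxide percentages, LOI, the yield, totals, glass mass) from the weighed amounts per 500.0 g of glass, exactly as printed in the problem or the answer.
Target oxide masses per 500.0 g glass:
  SiO2: 47.48% × 500.0 = 237.4 g
  Li2O: 0.6987% × 500.0 = 3.493 g
  Al2O3: 12.80% × 500.0 = 64.00 g
  MgO: 3.644% × 500.0 = 18.22 g
  ZnO: 19.84% × 500.0 = 99.20 g
  BaO: 15.53% × 500.0 = 77.65 g
Oxide-by-oxide audit from the weights as reported, relative to the basis at hand (every target is met by its sum modulo rounding of the values):
  SiO2: 57.06·0.6304 + 172.8·0.9950 + 46.15·0.6393 = 237.4 g (target 237.4 g)
  Li2O: 46.15·0.07570 = 3.494 g (target 3.493 g)
  Al2O3: 172.8·0.003000 + 46.15·0.2698 + 51.24·0.9960 = 64.00 g (target 64.00 g)
  MgO: 57.06·0.3193 = 18.22 g (target 18.22 g)
  ZnO: 99.40·0.9980 = 99.20 g (target 99.20 g)
  BaO: 99.81·0.7780 = 77.65 g (target 77.65 g)
Glass mass check: whole batch net of LOI = 500.0 g (per-oxide target masses sum to 500.0 g; versus the stated basis of 500.0 g — deltas are rounding alone).
Total batch = Σ batch = 526.5 g; LOI loss = Σ batch·LOI = 26.48 g; the yield ratio, glass ÷ batch: 94.97%.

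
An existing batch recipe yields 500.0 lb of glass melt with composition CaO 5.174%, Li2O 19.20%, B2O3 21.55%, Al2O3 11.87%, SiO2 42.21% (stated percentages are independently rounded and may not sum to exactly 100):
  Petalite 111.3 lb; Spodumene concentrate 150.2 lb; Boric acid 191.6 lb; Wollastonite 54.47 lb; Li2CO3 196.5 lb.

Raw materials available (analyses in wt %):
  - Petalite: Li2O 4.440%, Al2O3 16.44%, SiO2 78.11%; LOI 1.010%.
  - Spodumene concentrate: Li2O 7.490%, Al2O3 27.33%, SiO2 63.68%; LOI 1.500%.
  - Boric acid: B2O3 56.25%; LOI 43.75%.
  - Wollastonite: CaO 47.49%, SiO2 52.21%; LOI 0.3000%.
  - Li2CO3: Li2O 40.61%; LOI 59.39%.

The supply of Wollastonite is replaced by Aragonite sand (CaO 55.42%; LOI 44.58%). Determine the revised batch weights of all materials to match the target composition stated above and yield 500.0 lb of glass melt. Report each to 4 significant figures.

Revised batch per 500.0 lb glass melt:
  Petalite: 182.8 lb
  Spodumene concentrate: 107.2 lb
  Boric acid: 191.6 lb
  Aragonite sand: 46.68 lb
  Li2CO3: 196.6 lb
Total batch = 724.9 lb; LOI loss = 224.8 lb

The working math maintains full precision through every step. Values along the way are displayed (rounded to 4 significant figures) between the steps; a single rounding yields every reported number; all derived quantities are rebuilt at exact precision (the five compositions, net glass mass, the totals, the yield, ignition loss) from the batch weights at 500.0 lb of glass as set out in the problem or the answer.
Oxide-by-oxide targets in 500.0 lb glass melt:
  CaO: 5.174% × 500.0 = 25.87 lb
  Li2O: 19.20% × 500.0 = 96.00 lb
  B2O3: 21.55% × 500.0 = 107.8 lb
  Al2O3: 11.87% × 500.0 = 59.35 lb
  SiO2: 42.21% × 500.0 = 211.0 lb
Sums-versus-targets review working from each reported weight, under the basis named above (every target is met by its sum exact up to rounding of places):
  CaO: 46.68·0.5542 = 25.87 lb (target 25.87 lb)
  Li2O: 182.8·0.04440 + 107.2·0.07490 + 196.6·0.4061 = 95.98 lb (target 96.00 lb)
  B2O3: 191.6·0.5625 = 107.8 lb (target 107.8 lb)
  Al2O3: 182.8·0.1644 + 107.2·0.2733 = 59.35 lb (target 59.35 lb)
  SiO2: 182.8·0.7811 + 107.2·0.6368 = 211.1 lb (target 211.0 lb)
Glass-mass closure: batch total minus LOI = 500.0 lb (targets for the oxides total 500.0 lb; against the stated basis, 500.0 lb — gaps are rounding artifacts).
Whole-batch sum: Σ batch = 724.9 lb; loss to ignition Σ batch·LOI = 224.8 lb; yield: glass divided by total = 68.98%.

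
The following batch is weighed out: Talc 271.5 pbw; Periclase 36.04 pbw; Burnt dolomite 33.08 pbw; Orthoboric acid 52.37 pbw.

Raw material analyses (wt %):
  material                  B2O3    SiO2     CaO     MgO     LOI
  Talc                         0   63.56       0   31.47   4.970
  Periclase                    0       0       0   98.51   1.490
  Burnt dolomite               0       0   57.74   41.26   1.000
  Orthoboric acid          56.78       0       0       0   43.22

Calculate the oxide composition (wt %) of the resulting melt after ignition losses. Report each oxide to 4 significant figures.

Glass mass = 356.0 pbw (batch 393.0 − LOI 37.00).
Composition: B2O3 8.353%, SiO2 48.47%, CaO 5.365%, MgO 37.81%

Every computation carries exact precision through the solve — rounding to four significant figures applies to each in-between result as displayed. A single rounding yields each reported number — all derived quantities, including yield, net glass mass, totals, ignition loss, the four compositions, are re-derived from the weighed amounts per 356.0 pbw of glass in full precision, exactly as shown in either problem or answer.
Per-oxide mass from batch:
  B2O3: 52.37·0.5678 = 29.74 pbw
  SiO2: 271.5·0.6356 = 172.6 pbw
  CaO: 33.08·0.5774 = 19.10 pbw
  MgO: 271.5·0.3147 + 36.04·0.9851 + 33.08·0.4126 = 134.6 pbw
LOI: 271.5·0.04970 + 36.04·0.01490 + 33.08·0.01000 + 52.37·0.4322 = 37.00 pbw
batch − LOI leaves glass = 393.0 − 37.00 = 356.0 pbw (= Σ oxide masses)
wt % = 100 × oxide mass / glass mass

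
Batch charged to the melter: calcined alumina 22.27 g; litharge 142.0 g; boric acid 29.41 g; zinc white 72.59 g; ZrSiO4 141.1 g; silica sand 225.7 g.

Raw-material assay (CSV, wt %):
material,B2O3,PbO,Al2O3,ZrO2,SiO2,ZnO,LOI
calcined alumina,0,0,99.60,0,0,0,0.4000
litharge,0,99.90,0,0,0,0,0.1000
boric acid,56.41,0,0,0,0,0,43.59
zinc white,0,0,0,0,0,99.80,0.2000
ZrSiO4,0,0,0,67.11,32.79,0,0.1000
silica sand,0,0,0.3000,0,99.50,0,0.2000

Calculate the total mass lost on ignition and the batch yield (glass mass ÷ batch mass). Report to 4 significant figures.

LOI loss = 13.79 g; glass = 619.3 g; yield = 97.82%

All internal work keeps exact precision at all times; intermediates are rounded to 4 significant figures when quoted; a single rounding completes every reported value; all derived quantities, which include glass mass, the totals, yield, LOI, six oxide percentages, are rebuilt in exact precision, as quoted within problem or answer, starting from the weights at 619.3 g of glass.
LOI of each material in turn:
  calcined alumina: 22.27 × 0.004000 = 0.08908 g
  litharge: 142.0 × 0.001000 = 0.1420 g
  boric acid: 29.41 × 0.4359 = 12.82 g
  zinc white: 72.59 × 0.002000 = 0.1452 g
  ZrSiO4: 141.1 × 0.001000 = 0.1411 g
  silica sand: 225.7 × 0.002000 = 0.4514 g
Total LOI = 13.79 g
Glass = batch − LOI = 633.1 − 13.79 = 619.3 g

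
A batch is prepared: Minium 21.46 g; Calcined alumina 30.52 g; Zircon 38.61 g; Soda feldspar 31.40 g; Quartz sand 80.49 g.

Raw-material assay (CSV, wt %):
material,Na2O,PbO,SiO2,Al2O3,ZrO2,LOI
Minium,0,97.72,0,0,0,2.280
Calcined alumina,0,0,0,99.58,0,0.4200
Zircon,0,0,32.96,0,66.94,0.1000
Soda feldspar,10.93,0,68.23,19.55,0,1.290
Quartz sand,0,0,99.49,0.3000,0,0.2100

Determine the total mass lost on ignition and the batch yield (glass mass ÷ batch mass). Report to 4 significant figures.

Mid-chain values are rounded off to 4 significant digits as shown. All arithmetic holds full float precision in every operation; every reported value takes a single rounding. Derived quantities are rebuilt at full float precision (yield, net glass mass, the five compositions, LOI, the totals) from the batch weights at 201.2 g of glass exactly as shown in problem or answer.
Loss on ignition, line by line:
  Minium: 21.46 × 0.02280 = 0.4893 g
  Calcined alumina: 30.52 × 0.004200 = 0.1282 g
  Zircon: 38.61 × 0.001000 = 0.03861 g
  Soda feldspar: 31.40 × 0.01290 = 0.4051 g
  Quartz sand: 80.49 × 0.002100 = 0.1690 g
Total LOI = 1.230 g
Glass = batch − LOI = 202.5 − 1.230 = 201.2 g

LOI loss = 1.230 g; glass = 201.2 g; yield = 99.39%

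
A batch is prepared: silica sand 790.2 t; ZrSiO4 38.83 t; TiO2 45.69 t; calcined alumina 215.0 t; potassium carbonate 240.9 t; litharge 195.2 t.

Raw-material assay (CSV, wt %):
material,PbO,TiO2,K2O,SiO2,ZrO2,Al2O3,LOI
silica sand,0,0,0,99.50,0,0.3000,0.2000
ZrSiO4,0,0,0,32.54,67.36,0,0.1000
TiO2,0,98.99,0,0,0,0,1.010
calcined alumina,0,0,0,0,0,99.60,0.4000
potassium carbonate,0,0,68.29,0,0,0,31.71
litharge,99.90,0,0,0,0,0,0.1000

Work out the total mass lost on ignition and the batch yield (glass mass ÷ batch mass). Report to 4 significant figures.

LOI loss = 79.53 t; glass = 1446 t; yield = 94.79%

The working math maintains full precision at all times; working values are displayed (rounded to four significant digits) between the steps; each reported figure is rounded a single time. Derived quantities are computed starting from the weights on 1446 t of glass at full precision (LOI, net glass mass, six oxide percentages, the yield, totals), as written in the problem or the answer.
Loss on ignition, line by line:
  silica sand: 790.2 × 0.002000 = 1.580 t
  ZrSiO4: 38.83 × 0.001000 = 0.03883 t
  TiO2: 45.69 × 0.01010 = 0.4615 t
  calcined alumina: 215.0 × 0.004000 = 0.8600 t
  potassium carbonate: 240.9 × 0.3171 = 76.39 t
  litharge: 195.2 × 0.001000 = 0.1952 t
Total LOI = 79.53 t
Glass = batch − LOI = 1526 − 79.53 = 1446 t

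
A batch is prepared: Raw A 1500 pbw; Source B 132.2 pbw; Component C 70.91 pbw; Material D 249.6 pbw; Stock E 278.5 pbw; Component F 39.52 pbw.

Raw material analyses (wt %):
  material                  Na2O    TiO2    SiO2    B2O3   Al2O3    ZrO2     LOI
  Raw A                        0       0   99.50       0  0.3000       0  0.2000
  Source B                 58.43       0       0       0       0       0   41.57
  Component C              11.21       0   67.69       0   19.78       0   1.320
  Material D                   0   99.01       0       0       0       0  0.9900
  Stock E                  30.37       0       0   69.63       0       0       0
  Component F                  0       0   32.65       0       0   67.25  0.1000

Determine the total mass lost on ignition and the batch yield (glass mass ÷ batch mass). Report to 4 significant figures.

LOI loss = 61.40 pbw; glass = 2209 pbw; yield = 97.30%

Every computation carries exact precision from first step to last. Rounding to four significant figures extends to every intermediate as shown — exactly one rounding lands on every reported value — all derived quantities, including six oxide percentages, net glass mass, LOI, yield, totals, are recomputed from the weighed amounts on 2209 pbw of glass at full float precision as they appear in the problem or answer text.
Per-material ignition loss:
  Raw A: 1500 × 0.002000 = 3.000 pbw
  Source B: 132.2 × 0.4157 = 54.96 pbw
  Component C: 70.91 × 0.01320 = 0.9360 pbw
  Material D: 249.6 × 0.009900 = 2.471 pbw
  Stock E: 278.5 × 0 = 0 pbw
  Component F: 39.52 × 0.001000 = 0.03952 pbw
Total LOI = 61.40 pbw
Glass = batch − LOI = 2271 − 61.40 = 2209 pbw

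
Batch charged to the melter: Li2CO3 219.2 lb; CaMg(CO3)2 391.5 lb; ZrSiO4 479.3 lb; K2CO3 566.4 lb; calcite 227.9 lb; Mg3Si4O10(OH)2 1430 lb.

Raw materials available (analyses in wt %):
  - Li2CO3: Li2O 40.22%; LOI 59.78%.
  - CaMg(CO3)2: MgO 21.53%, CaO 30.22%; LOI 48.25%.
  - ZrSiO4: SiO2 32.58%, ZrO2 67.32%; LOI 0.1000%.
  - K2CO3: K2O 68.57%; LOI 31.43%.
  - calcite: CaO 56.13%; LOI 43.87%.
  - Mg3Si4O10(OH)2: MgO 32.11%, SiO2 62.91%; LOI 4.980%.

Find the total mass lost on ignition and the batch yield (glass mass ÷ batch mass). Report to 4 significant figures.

LOI loss = 669.6 lb; glass = 2645 lb; yield = 79.80%

Intermediates appear with 4-significant-digit rounding across the worked steps — the working math keeps exact precision at all times; every reported figure includes exactly one rounding — the derived quantities, including the totals, net glass mass, yield, ignition loss, six oxide percentages, are rebuilt starting from the weights per 2645 lb of glass at full precision, as quoted within the problem or answer text.
Each material's LOI contribution:
  Li2CO3: 219.2 × 0.5978 = 131.0 lb
  CaMg(CO3)2: 391.5 × 0.4825 = 188.9 lb
  ZrSiO4: 479.3 × 0.001000 = 0.4793 lb
  K2CO3: 566.4 × 0.3143 = 178.0 lb
  calcite: 227.9 × 0.4387 = 99.98 lb
  Mg3Si4O10(OH)2: 1430 × 0.04980 = 71.21 lb
Total LOI = 669.6 lb
Glass = batch − LOI = 3314 − 669.6 = 2645 lb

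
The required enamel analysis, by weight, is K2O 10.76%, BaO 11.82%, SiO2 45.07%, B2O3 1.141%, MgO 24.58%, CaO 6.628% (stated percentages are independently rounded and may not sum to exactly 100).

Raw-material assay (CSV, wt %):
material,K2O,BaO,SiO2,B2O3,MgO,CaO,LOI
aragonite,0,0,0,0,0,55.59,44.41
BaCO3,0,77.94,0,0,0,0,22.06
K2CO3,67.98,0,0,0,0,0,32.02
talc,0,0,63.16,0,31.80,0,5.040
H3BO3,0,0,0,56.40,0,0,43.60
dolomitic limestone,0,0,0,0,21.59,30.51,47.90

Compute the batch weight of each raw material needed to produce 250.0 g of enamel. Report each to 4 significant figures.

Mid-chain values appear (rounded to 4 significant digits) as written — the whole derivation maintains exact precision at each step; every reported number receives exactly one rounding. The derived quantities (yield, ignition loss, net glass mass, six oxide percentages, totals) are re-derived from the weighed amounts for 250.0 g of glass at exact precision exactly as printed in the question or the answer.
Oxide-by-oxide targets in 250.0 g enamel:
  K2O: 10.76% × 250.0 = 26.90 g
  BaO: 11.82% × 250.0 = 29.55 g
  SiO2: 45.07% × 250.0 = 112.7 g
  B2O3: 1.141% × 250.0 = 2.852 g
  MgO: 24.58% × 250.0 = 61.45 g
  CaO: 6.628% × 250.0 = 16.57 g
Oxide-by-oxide audit from the weights as reported, per the basis as stated (oxide sums agree with the targets once rounding is allowed for):
  K2O: 39.57·0.6798 = 26.90 g (target 26.90 g)
  BaO: 37.91·0.7794 = 29.55 g (target 29.55 g)
  SiO2: 178.4·0.6316 = 112.7 g (target 112.7 g)
  B2O3: 5.058·0.5640 = 2.853 g (target 2.852 g)
  MgO: 178.4·0.3180 + 21.86·0.2159 = 61.45 g (target 61.45 g)
  CaO: 17.81·0.5559 + 21.86·0.3051 = 16.57 g (target 16.57 g)
The glass-mass cross-check: batch Σ − ignition loss = 250.0 g (targets for the oxides total 250.0 g; stated basis 250.0 g — deltas are rounding alone).
Summing the batch: Σ batch = 300.6 g; Σ batch·LOI gives LOI loss = 50.61 g; yield: glass divided by total = 83.16%.

Batch per 250.0 g enamel:
  aragonite: 17.81 g
  BaCO3: 37.91 g
  K2CO3: 39.57 g
  talc: 178.4 g
  H3BO3: 5.058 g
  dolomitic limestone: 21.86 g
Total batch = 300.6 g; LOI loss = 50.61 g; yield = 83.16%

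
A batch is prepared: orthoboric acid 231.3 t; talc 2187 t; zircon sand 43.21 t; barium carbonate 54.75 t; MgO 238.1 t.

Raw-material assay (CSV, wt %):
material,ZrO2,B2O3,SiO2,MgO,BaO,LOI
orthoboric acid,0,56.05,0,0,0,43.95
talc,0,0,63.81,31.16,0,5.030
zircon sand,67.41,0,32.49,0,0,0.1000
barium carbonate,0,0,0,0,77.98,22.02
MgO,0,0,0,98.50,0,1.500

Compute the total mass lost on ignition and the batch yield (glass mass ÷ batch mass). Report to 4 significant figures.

Full precision is maintained all the way through; the intermediate values are displayed (rounded to 4 significant digits) on the page. Each reported result is rounded a single time; all derived quantities are rebuilt from the weighed amounts at 2527 t of glass at full precision (totals, glass mass, the yield, ignition loss, five oxide percentages), as written in the problem or the answer.
Each material's LOI contribution:
  orthoboric acid: 231.3 × 0.4395 = 101.7 t
  talc: 2187 × 0.05030 = 110.0 t
  zircon sand: 43.21 × 0.001000 = 0.04321 t
  barium carbonate: 54.75 × 0.2202 = 12.06 t
  MgO: 238.1 × 0.01500 = 3.571 t
Total LOI = 227.3 t
Glass = batch − LOI = 2754 − 227.3 = 2527 t

LOI loss = 227.3 t; glass = 2527 t; yield = 91.75%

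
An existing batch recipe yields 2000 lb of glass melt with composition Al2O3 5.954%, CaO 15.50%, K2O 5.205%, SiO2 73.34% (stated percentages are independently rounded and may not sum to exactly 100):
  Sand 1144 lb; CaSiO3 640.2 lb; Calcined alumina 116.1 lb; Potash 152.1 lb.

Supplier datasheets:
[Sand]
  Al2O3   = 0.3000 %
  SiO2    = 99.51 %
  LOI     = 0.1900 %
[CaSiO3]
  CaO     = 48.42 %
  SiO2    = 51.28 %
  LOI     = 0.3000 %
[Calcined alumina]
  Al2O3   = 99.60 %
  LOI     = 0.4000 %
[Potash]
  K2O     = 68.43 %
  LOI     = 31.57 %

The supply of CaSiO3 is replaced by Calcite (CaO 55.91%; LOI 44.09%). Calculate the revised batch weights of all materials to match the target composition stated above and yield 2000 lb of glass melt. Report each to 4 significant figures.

Revised batch per 2000 lb glass melt:
  Sand: 1474 lb
  Calcite: 554.5 lb
  Calcined alumina: 115.1 lb
  Potash: 152.1 lb
Total batch = 2296 lb; LOI loss = 295.8 lb

Rounding to four significant digits governs each in-between result as printed; every computation keeps full float precision in all steps. A single rounding finalizes each reported figure — all derived quantities, including four oxide percentages, glass mass, LOI, yield, totals, are re-derived from the weighed amounts at 2000 lb of glass at exact precision exactly as shown in question or answer.
Target oxide masses per 2000 lb glass melt:
  Al2O3: 5.954% × 2000 = 119.1 lb
  CaO: 15.50% × 2000 = 310.0 lb
  K2O: 5.205% × 2000 = 104.1 lb
  SiO2: 73.34% × 2000 = 1467 lb
Checking each oxide sum applying the batch weights above, on the stated basis (summed amounts equal target values net of answer rounding effects):
  Al2O3: 1474·0.003000 + 115.1·0.9960 = 119.1 lb (target 119.1 lb)
  CaO: 554.5·0.5591 = 310.0 lb (target 310.0 lb)
  K2O: 152.1·0.6843 = 104.1 lb (target 104.1 lb)
  SiO2: 1474·0.9951 = 1467 lb (target 1467 lb)
Glass mass check: the batch minus its LOI: 2000 lb (the targets, summed, come to 2000 lb; basis as stated: 2000 lb — deltas are rounding alone).
Summing the batch: Σ batch = 2296 lb; LOI removed, Σ of batch·LOI: 295.8 lb; yield = glass ÷ total batch = 87.12%.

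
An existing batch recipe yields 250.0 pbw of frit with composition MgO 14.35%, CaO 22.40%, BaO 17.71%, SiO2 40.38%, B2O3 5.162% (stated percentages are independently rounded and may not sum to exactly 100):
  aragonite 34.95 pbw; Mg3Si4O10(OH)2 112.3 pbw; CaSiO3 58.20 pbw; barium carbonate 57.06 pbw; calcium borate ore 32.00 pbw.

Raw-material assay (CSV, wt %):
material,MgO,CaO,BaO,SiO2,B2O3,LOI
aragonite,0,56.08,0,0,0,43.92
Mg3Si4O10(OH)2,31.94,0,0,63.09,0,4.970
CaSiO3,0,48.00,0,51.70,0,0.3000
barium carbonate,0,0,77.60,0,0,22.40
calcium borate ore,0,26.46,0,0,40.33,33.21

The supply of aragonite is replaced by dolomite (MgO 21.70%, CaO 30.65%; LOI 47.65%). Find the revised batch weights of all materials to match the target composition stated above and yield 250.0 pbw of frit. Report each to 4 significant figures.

The whole derivation keeps full float precision at each step; mid-chain values are rounded to four significant figures wherever printed — a single rounding finalizes every reported figure. All derived quantities, which include net glass mass, the totals, ignition loss, yield, five oxide percentages, are computed at full precision, exactly as shown in the problem or the answer, from the batch weights for 250.0 pbw of glass.
Oxide-by-oxide targets in 250.0 pbw frit:
  MgO: 14.35% × 250.0 = 35.88 pbw
  CaO: 22.40% × 250.0 = 56.00 pbw
  BaO: 17.71% × 250.0 = 44.28 pbw
  SiO2: 40.38% × 250.0 = 101.0 pbw
  B2O3: 5.162% × 250.0 = 12.90 pbw
Sums-versus-targets review working from each reported weight, relative to the basis at hand (each sum matches its target mass net of answer rounding effects):
  MgO: 27.82·0.2170 + 93.42·0.3194 = 35.88 pbw (target 35.88 pbw)
  CaO: 27.82·0.3065 + 81.26·0.4800 + 32.00·0.2646 = 56.00 pbw (target 56.00 pbw)
  BaO: 57.06·0.7760 = 44.28 pbw (target 44.28 pbw)
  SiO2: 93.42·0.6309 + 81.26·0.5170 = 101.0 pbw (target 101.0 pbw)
  B2O3: 32.00·0.4033 = 12.91 pbw (target 12.90 pbw)
The glass-mass cross-check: total charge less LOI = 250.0 pbw (the targets, summed, come to 250.0 pbw; stated basis 250.0 pbw — a pure rounding effect).
Total batch = Σ batch = 291.6 pbw; loss to ignition Σ batch·LOI = 41.55 pbw; as yield: glass ÷ batch → 85.75%.

Revised batch per 250.0 pbw frit:
  dolomite: 27.82 pbw
  Mg3Si4O10(OH)2: 93.42 pbw
  CaSiO3: 81.26 pbw
  barium carbonate: 57.06 pbw
  calcium borate ore: 32.00 pbw
Total batch = 291.6 pbw; LOI loss = 41.55 pbw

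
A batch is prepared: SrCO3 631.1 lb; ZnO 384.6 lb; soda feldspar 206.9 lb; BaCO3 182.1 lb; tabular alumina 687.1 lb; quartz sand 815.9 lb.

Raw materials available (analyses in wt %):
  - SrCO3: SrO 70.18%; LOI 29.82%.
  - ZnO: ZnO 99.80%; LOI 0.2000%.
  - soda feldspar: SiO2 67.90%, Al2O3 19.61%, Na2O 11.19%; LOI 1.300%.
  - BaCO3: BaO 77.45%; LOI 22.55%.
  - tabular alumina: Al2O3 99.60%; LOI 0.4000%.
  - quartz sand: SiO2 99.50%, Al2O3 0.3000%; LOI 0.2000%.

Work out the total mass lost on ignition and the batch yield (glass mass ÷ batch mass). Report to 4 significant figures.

Working values appear rounded off to 4 significant digits in the printout. The whole derivation runs at full precision in every operation — each reported number carries a single rounding — derived quantities are computed in exact precision (net glass mass, LOI, totals, six oxide percentages, yield) from the batch weights for 2671 lb of glass, as written in the problem or answer text.
Each material's LOI contribution:
  SrCO3: 631.1 × 0.2982 = 188.2 lb
  ZnO: 384.6 × 0.002000 = 0.7692 lb
  soda feldspar: 206.9 × 0.01300 = 2.690 lb
  BaCO3: 182.1 × 0.2255 = 41.06 lb
  tabular alumina: 687.1 × 0.004000 = 2.748 lb
  quartz sand: 815.9 × 0.002000 = 1.632 lb
Total LOI = 237.1 lb
Glass = batch − LOI = 2908 − 237.1 = 2671 lb

LOI loss = 237.1 lb; glass = 2671 lb; yield = 91.85%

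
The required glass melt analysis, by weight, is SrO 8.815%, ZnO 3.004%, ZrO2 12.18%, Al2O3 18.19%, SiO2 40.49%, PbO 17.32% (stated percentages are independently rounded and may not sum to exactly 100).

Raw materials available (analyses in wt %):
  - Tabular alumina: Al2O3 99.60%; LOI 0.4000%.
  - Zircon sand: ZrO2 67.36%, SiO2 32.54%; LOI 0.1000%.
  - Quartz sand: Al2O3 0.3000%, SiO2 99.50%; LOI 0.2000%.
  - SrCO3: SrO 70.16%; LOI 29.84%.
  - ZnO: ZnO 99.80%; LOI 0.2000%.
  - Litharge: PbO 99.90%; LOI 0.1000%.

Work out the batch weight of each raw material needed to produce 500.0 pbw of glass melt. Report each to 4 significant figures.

Working values are shown rounded to 4 significant digits at each printed step — every computation keeps full float precision from start to finish — every reported figure takes exactly one rounding; all derived quantities (ignition loss, net glass mass, the totals, the six compositions, yield) are re-derived at full precision using the weight values per 500.0 pbw of glass exactly as printed in either problem or answer.
Oxide-by-oxide targets in 500.0 pbw glass melt:
  SrO: 8.815% × 500.0 = 44.08 pbw
  ZnO: 3.004% × 500.0 = 15.02 pbw
  ZrO2: 12.18% × 500.0 = 60.90 pbw
  Al2O3: 18.19% × 500.0 = 90.95 pbw
  SiO2: 40.49% × 500.0 = 202.4 pbw
  PbO: 17.32% × 500.0 = 86.60 pbw
Oxide-by-oxide audit from the weights as reported, on the stated basis (every target is met by its sum modulo rounding of the values):
  SrO: 62.82·0.7016 = 44.07 pbw (target 44.08 pbw)
  ZnO: 15.05·0.9980 = 15.02 pbw (target 15.02 pbw)
  ZrO2: 90.41·0.6736 = 60.90 pbw (target 60.90 pbw)
  Al2O3: 90.79·0.9960 + 173.9·0.003000 = 90.95 pbw (target 90.95 pbw)
  SiO2: 90.41·0.3254 + 173.9·0.9950 = 202.4 pbw (target 202.4 pbw)
  PbO: 86.69·0.9990 = 86.60 pbw (target 86.60 pbw)
Glass-mass bookkeeping: batch total minus LOI = 500.0 pbw (per-oxide target masses sum to 500.0 pbw; the stated basis being 500.0 pbw — any gap is answer rounding).
Summing the batch: Σ batch = 519.7 pbw; Σ batch·LOI gives LOI loss = 19.66 pbw; the yield ratio, glass ÷ batch: 96.22%.

Batch per 500.0 pbw glass melt:
  Tabular alumina: 90.79 pbw
  Zircon sand: 90.41 pbw
  Quartz sand: 173.9 pbw
  SrCO3: 62.82 pbw
  ZnO: 15.05 pbw
  Litharge: 86.69 pbw
Total batch = 519.7 pbw; LOI loss = 19.66 pbw; yield = 96.22%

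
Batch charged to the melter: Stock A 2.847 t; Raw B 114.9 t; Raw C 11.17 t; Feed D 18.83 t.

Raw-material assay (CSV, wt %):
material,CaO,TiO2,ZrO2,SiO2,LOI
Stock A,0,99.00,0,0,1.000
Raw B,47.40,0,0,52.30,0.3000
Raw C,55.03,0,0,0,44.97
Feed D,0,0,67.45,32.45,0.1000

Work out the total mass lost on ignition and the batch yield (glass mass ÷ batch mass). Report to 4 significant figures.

Values along the way appear rounded off to 4 significant digits as written; every computation holds full precision through the solve. Each reported number includes exactly one rounding; all derived quantities, which include ignition loss, the four compositions, yield, the totals, net glass mass, are rebuilt at full precision, as given in problem or answer, from the weighed amounts at 142.3 t of glass.
Each material's LOI contribution:
  Stock A: 2.847 × 0.01000 = 0.02847 t
  Raw B: 114.9 × 0.003000 = 0.3447 t
  Raw C: 11.17 × 0.4497 = 5.023 t
  Feed D: 18.83 × 0.001000 = 0.01883 t
Total LOI = 5.415 t
Glass = batch − LOI = 147.7 − 5.415 = 142.3 t

LOI loss = 5.415 t; glass = 142.3 t; yield = 96.33%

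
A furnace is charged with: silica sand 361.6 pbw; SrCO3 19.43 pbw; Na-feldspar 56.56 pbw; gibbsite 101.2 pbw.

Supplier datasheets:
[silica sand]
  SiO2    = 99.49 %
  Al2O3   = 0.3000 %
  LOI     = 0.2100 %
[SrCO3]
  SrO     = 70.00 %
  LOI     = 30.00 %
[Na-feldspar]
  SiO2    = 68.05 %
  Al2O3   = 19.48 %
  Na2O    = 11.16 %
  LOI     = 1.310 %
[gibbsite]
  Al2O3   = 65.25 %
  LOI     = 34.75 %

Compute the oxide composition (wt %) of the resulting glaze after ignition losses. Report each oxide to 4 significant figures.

Each numeric step carries full float precision through the solve — mid-chain values are displayed (rounded to four significant digits) across the worked steps — every reported result is rounded just once; the derived quantities are rebuilt using the weight values for 496.3 pbw of glass in full precision (yield, LOI, glass mass, totals, the four compositions), precisely as stated by the question or the answer.
What the batch supplies per oxide:
  SrO: 19.43·0.7000 = 13.60 pbw
  SiO2: 361.6·0.9949 + 56.56·0.6805 = 398.2 pbw
  Al2O3: 361.6·0.003000 + 56.56·0.1948 + 101.2·0.6525 = 78.14 pbw
  Na2O: 56.56·0.1116 = 6.312 pbw
LOI: 361.6·0.002100 + 19.43·0.3000 + 56.56·0.01310 + 101.2·0.3475 = 42.50 pbw
Resulting glass, batch − LOI: 538.8 − 42.50 = 496.3 pbw (= the summed oxide contributions)
each oxide over glass, ×100, is wt %

Glass mass = 496.3 pbw (batch 538.8 − LOI 42.50).
Composition: SrO 2.741%, SiO2 80.24%, Al2O3 15.74%, Na2O 1.272%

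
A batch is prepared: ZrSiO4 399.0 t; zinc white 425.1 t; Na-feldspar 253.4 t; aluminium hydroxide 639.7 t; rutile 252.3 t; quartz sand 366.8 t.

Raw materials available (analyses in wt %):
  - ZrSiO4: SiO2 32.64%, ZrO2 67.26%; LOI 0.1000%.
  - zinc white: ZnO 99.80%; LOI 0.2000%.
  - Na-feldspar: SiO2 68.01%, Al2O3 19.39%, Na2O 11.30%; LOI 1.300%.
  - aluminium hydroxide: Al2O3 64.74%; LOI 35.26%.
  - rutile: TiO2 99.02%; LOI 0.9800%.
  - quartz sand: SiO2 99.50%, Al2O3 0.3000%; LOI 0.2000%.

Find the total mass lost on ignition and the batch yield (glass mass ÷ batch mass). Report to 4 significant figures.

Exact precision is maintained through every step; intermediates are shown, rounded to 4 significant digits, across the worked steps; each reported figure is rounded just once. All derived quantities (glass mass, six oxide percentages, the totals, LOI, yield) are recomputed in full float precision from the batch weights per 2103 t of glass, as set out in question or answer.
Material-by-material LOI:
  ZrSiO4: 399.0 × 0.001000 = 0.3990 t
  zinc white: 425.1 × 0.002000 = 0.8502 t
  Na-feldspar: 253.4 × 0.01300 = 3.294 t
  aluminium hydroxide: 639.7 × 0.3526 = 225.6 t
  rutile: 252.3 × 0.009800 = 2.473 t
  quartz sand: 366.8 × 0.002000 = 0.7336 t
Total LOI = 233.3 t
Glass = batch − LOI = 2336 − 233.3 = 2103 t

LOI loss = 233.3 t; glass = 2103 t; yield = 90.01%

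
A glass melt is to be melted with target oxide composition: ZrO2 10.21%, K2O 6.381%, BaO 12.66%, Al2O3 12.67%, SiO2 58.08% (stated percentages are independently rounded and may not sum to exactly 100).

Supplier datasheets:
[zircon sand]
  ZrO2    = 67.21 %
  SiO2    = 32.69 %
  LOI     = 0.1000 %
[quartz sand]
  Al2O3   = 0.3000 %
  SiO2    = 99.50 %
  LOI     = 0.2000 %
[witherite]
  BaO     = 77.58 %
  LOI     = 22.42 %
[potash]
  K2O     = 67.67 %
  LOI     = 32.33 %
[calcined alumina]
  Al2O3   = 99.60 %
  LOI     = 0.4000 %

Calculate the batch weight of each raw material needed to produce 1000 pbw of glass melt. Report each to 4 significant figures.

All internal work keeps full float precision through the solve. Working values are printed rounded to four significant digits. Every reported figure carries a single rounding; derived quantities (ignition loss, the five compositions, the yield, totals, glass mass) are re-derived using the weight values per 1000 pbw of glass at full precision exactly as printed in question or answer.
Oxide-by-oxide targets in 1000 pbw glass melt:
  ZrO2: 10.21% × 1000 = 102.1 pbw
  K2O: 6.381% × 1000 = 63.81 pbw
  BaO: 12.66% × 1000 = 126.6 pbw
  Al2O3: 12.67% × 1000 = 126.7 pbw
  SiO2: 58.08% × 1000 = 580.8 pbw
Per-oxide balance check from the weights as reported, at the basis given (delivered sums recover each target within answer rounding):
  ZrO2: 151.9·0.6721 = 102.1 pbw (target 102.1 pbw)
  K2O: 94.30·0.6767 = 63.81 pbw (target 63.81 pbw)
  BaO: 163.2·0.7758 = 126.6 pbw (target 126.6 pbw)
  Al2O3: 533.8·0.003000 + 125.6·0.9960 = 126.7 pbw (target 126.7 pbw)
  SiO2: 151.9·0.3269 + 533.8·0.9950 = 580.8 pbw (target 580.8 pbw)
Glass mass check: whole batch net of LOI = 1000 pbw (per-oxide target masses sum to 1000 pbw; stated basis 1000 pbw — a pure rounding effect).
Total batch = Σ batch = 1069 pbw; Σ batch·LOI gives LOI loss = 68.80 pbw; yield: glass divided by total = 93.56%.

Batch per 1000 pbw glass melt:
  zircon sand: 151.9 pbw
  quartz sand: 533.8 pbw
  witherite: 163.2 pbw
  potash: 94.30 pbw
  calcined alumina: 125.6 pbw
Total batch = 1069 pbw; LOI loss = 68.80 pbw; yield = 93.56%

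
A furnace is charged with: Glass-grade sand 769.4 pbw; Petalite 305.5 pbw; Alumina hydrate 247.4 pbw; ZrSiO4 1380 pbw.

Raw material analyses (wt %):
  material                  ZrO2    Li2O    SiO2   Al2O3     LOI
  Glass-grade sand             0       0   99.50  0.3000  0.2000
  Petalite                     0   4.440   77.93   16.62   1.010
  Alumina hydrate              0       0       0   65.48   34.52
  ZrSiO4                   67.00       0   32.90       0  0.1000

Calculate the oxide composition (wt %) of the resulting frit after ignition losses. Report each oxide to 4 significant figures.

Glass mass = 2611 pbw (batch 2702 − LOI 91.41).
Composition: ZrO2 35.41%, Li2O 0.5195%, SiO2 55.83%, Al2O3 8.238%

Rounding to four significant figures extends to every mid-chain value as printed; all arithmetic maintains full precision throughout — exactly one rounding lands on every reported number — the derived quantities (the totals, glass mass, ignition loss, four oxide percentages, the yield) are rebuilt in exact precision from the weighed amounts for 2611 pbw of glass exactly as printed in question or answer.
What the batch supplies per oxide:
  ZrO2: 1380·0.6700 = 924.6 pbw
  Li2O: 305.5·0.04440 = 13.56 pbw
  SiO2: 769.4·0.9950 + 305.5·0.7793 + 1380·0.3290 = 1458 pbw
  Al2O3: 769.4·0.003000 + 305.5·0.1662 + 247.4·0.6548 = 215.1 pbw
LOI: 769.4·0.002000 + 305.5·0.01010 + 247.4·0.3452 + 1380·0.001000 = 91.41 pbw
Resulting glass, batch − LOI: 2702 − 91.41 = 2611 pbw (matching Σ of the oxides)
each oxide over glass, ×100, is wt %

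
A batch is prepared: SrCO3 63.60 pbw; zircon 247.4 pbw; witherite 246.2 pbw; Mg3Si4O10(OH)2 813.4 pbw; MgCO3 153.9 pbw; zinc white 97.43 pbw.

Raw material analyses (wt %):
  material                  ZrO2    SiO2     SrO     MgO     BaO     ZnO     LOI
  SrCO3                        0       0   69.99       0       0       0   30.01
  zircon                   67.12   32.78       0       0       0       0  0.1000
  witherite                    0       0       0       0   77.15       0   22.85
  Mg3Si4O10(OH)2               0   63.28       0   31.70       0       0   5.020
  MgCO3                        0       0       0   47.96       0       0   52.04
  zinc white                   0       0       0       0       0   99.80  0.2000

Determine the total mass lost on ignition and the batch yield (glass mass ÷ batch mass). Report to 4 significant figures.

LOI loss = 196.7 pbw; glass = 1425 pbw; yield = 87.87%

The intermediate values appear, rounded to 4 significant digits, when written out — all internal work runs at full float precision throughout; exactly one rounding goes into each reported result — the derived quantities, including totals, yield, net glass mass, ignition loss, the six compositions, are re-derived from the batch weights for 1425 pbw of glass in full float precision as written in the question or the answer.
Material-by-material LOI:
  SrCO3: 63.60 × 0.3001 = 19.09 pbw
  zircon: 247.4 × 0.001000 = 0.2474 pbw
  witherite: 246.2 × 0.2285 = 56.26 pbw
  Mg3Si4O10(OH)2: 813.4 × 0.05020 = 40.83 pbw
  MgCO3: 153.9 × 0.5204 = 80.09 pbw
  zinc white: 97.43 × 0.002000 = 0.1949 pbw
Total LOI = 196.7 pbw
Glass = batch − LOI = 1622 − 196.7 = 1425 pbw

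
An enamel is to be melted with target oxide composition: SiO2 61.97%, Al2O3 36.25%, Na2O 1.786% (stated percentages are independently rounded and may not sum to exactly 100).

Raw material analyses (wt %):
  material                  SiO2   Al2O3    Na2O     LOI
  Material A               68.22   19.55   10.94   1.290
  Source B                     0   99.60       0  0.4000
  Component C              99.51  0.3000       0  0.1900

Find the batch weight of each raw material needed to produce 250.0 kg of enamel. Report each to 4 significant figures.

The working math maintains full precision in every operation — working values are shown rounded to 4 significant figures as written; exactly one rounding lands on each reported figure — the derived quantities (three oxide percentages, LOI, totals, the yield, glass mass) are carried at exact precision from the weighed amounts for 250.0 kg of glass as given in problem or answer.
The oxide mass targets at 250.0 kg enamel:
  SiO2: 61.97% × 250.0 = 154.9 kg
  Al2O3: 36.25% × 250.0 = 90.62 kg
  Na2O: 1.786% × 250.0 = 4.465 kg
Oxide-by-oxide audit given the weights on record, for the quoted basis mass (oxide sums agree with the targets inside rounding margins):
  SiO2: 40.81·0.6822 + 127.7·0.9951 = 154.9 kg (target 154.9 kg)
  Al2O3: 40.81·0.1955 + 82.59·0.9960 + 127.7·0.003000 = 90.62 kg (target 90.62 kg)
  Na2O: 40.81·0.1094 = 4.465 kg (target 4.465 kg)
Auditing the glass mass value: batch Σ − ignition loss = 250.0 kg (targets for the oxides total 250.0 kg; with the basis standing at 250.0 kg — a pure rounding effect).
Adding the batch up: Σ batch = 251.1 kg; ignition loss, Σ(batch × LOI) = 1.099 kg; yield = glass ÷ total batch = 99.56%.

Batch per 250.0 kg enamel:
  Material A: 40.81 kg
  Source B: 82.59 kg
  Component C: 127.7 kg
Total batch = 251.1 kg; LOI loss = 1.099 kg; yield = 99.56%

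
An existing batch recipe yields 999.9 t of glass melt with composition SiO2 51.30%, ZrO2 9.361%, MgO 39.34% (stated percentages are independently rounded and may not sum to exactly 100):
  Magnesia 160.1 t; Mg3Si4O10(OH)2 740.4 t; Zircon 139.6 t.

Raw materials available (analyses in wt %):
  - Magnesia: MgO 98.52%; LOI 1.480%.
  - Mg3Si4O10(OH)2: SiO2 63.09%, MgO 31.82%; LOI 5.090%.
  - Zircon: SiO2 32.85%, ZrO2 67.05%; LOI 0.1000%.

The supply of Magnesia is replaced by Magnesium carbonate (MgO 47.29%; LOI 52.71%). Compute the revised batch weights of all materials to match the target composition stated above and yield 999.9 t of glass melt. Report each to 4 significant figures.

Revised batch per 999.9 t glass melt:
  Magnesium carbonate: 333.6 t
  Mg3Si4O10(OH)2: 740.4 t
  Zircon: 139.6 t
Total batch = 1214 t; LOI loss = 213.7 t

The whole derivation holds full float precision at each step. Working values are shown (rounded to four significant figures) alongside each step; every reported value undergoes a single rounding. The derived quantities, including ignition loss, net glass mass, the totals, the yield, the three compositions, are recomputed from the weighed amounts at 999.9 t of glass in full precision, exactly as printed in problem or answer.
Oxide mass targets, per 999.9 t glass melt:
  SiO2: 51.30% × 999.9 = 512.9 t
  ZrO2: 9.361% × 999.9 = 93.60 t
  MgO: 39.34% × 999.9 = 393.4 t
A balance pass over the oxides, with the batch weights as given, relative to the basis at hand (target by target, the sums agree inside rounding margins):
  SiO2: 740.4·0.6309 + 139.6·0.3285 = 513.0 t (target 512.9 t)
  ZrO2: 139.6·0.6705 = 93.60 t (target 93.60 t)
  MgO: 333.6·0.4729 + 740.4·0.3182 = 393.4 t (target 393.4 t)
Glass-mass closure: net batch after ignition = 999.9 t (the Σ of target masses is 999.9 t; basis as stated: 999.9 t — a pure rounding effect).
Adding the batch up: Σ batch = 1214 t; Σ batch·LOI gives LOI loss = 213.7 t; as yield: glass ÷ batch → 82.39%.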